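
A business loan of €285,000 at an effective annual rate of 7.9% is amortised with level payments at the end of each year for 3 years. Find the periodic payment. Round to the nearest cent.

Annuity-PV factor = 2.581754; PMT = 285000 / 2.581754 = 110,390.0608

€110,390.06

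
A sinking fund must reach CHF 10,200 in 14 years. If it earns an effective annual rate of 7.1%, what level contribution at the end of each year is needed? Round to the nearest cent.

CHF 449.12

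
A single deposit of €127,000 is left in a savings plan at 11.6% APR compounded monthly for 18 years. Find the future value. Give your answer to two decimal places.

€1,014,508.62

Periodic rate i = 0.116/12 = 0.00966667; n = 18 × 12 = 216 periods.
FV = 127,000 × (1 + 0.00966667)^216 = 1,014,508.6199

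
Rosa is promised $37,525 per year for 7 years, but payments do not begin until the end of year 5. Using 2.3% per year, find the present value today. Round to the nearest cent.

PV at t=4 (ordinary 7-year annuity): 37525 × a(7|0.023) = 37525 × 6.398005 = 240,085.1194
Discount back 4 years: 240,085.1194 × (1+0.023)^(−4) = 240,085.1194 × 0.913056 = 219,211.1842

$219,211.18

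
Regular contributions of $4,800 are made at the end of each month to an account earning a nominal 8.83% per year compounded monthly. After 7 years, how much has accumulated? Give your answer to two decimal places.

$555,259.70

i = 0.0883/12 = 0.00735833 per month; n = 7·12 = 84.
FV = PMT · [(1+i)^n − 1] / i = 4800 · 115.679105 = 555,259.7032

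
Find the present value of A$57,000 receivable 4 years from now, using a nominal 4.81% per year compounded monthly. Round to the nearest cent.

i = 0.0481/12 = 0.00400833 per month; n = 4·12 = 48.
PV = 57,000 / (1 + 0.00400833)^48 = 57,000 / 1.211689 = 47,041.7658

A$47,041.77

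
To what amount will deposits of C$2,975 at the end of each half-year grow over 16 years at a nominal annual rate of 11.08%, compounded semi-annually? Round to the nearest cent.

With 2 periods per year: i = 0.0554, n = 32.
FV = 2975 × [(1+0.0554)^32 − 1] / 0.0554 = 2975 × 83.302576 = 247,825.1626

C$247,825.16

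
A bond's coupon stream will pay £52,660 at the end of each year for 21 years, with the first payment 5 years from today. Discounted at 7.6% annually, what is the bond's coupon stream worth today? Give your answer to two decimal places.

PV at t=4 (ordinary 21-year annuity): 52660 × a(21|0.076) = 52660 × 10.332177 = 544,092.4641
Discount back 4 years: 544,092.4641 × (1+0.076)^(−4) = 544,092.4641 × 0.746021 = 405,904.2751

£405,904.28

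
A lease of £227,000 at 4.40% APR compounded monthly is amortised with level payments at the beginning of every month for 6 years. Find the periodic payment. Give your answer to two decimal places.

Periodic rate i = 0.044/12 = 0.00366667; n = 6 × 12 = 72 periods.
PMT = 227000 / ( [1 − (1+0.00366667)^(−72)] / 0.00366667 × (1+i) ) = 227000 / 63.410450 = 3,579.8516

£3,579.85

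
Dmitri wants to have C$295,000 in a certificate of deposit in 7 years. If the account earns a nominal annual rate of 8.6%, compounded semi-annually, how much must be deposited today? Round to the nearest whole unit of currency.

C$163,622

i = 0.086/2 = 0.043 per half-year; n = 7·2 = 14.
Discount factor = (1+0.043)^(−14) = 0.554651; PV = 295,000 × 0.554651 = 163,622.0004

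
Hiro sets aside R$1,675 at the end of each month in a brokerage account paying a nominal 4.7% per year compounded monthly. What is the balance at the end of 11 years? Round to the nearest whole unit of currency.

i = 0.047/12 = 0.00391667 per month; n = 11·12 = 132.
FV = 1675 × [(1+0.00391667)^132 − 1] / 0.00391667 = 1675 × 172.416133 = 288,797.0232

R$288,797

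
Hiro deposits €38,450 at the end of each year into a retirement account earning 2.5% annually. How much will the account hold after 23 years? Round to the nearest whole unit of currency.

Accumulation factor s(23|0.025) = 30.584427; FV = 38450 × 30.584427 = 1,175,971.2297

€1,175,971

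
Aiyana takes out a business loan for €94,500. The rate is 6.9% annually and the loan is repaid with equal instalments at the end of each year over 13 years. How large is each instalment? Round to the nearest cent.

€11,243.00

PMT = 94500 / ( [1 − (1+0.069)^(−13)] / 0.069 ) = 94500 / 8.405229 = 11,243.0014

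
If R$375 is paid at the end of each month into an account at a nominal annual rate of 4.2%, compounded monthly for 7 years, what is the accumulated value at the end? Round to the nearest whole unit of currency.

R$36,546

Periodic rate i = 0.042/12 = 0.0035; n = 7 × 12 = 84 periods.
FV = PMT · [(1+i)^n − 1] / i = 375 · 97.455811 = 36,545.9292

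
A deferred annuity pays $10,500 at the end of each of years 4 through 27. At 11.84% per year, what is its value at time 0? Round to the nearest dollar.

Value one period before first payment (t=3): 10500 × [1 − (1+0.1184)^(−24)] / 0.1184 = 10500 × 7.870086 = 82,635.9082
PV₀ = 82,635.9082 / (1+0.1184)^3 = 82,635.9082 / 1.398915 = 59,071.4089

$59,071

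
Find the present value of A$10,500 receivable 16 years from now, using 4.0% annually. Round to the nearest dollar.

A$5,606

PV = FV·(1+i)^(−n) = 10,500 × 0.533908 = 5,606.0358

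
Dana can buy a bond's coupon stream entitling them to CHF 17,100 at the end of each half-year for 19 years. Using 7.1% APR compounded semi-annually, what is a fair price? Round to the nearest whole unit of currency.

CHF 353,733

With 2 periods per year: i = 0.0355, n = 38.
PV = PMT · [1 − (1+i)^(−n)] / i = 17100 · 20.686152 = 353,733.2041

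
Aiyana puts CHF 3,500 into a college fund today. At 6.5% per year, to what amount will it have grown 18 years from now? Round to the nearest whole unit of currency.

CHF 10,873

FV = PV·(1+i)^n = 3,500 × 3.106654 = 10,873.2903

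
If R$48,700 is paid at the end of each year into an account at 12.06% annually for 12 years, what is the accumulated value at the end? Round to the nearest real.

FV = 48700 × [(1+0.1206)^12 − 1] / 0.1206 = 48700 × 24.221356 = 1,179,580.0153

R$1,179,580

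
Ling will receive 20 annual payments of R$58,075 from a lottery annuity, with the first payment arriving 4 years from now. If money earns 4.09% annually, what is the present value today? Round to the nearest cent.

R$694,284.92

Value one period before first payment (t=3): 58075 × [1 − (1+0.0409)^(−20)] / 0.0409 = 58075 × 13.482659 = 783,005.3989
PV₀ = 783,005.3989 / (1+0.0409)^3 = 783,005.3989 / 1.127787 = 694,284.9177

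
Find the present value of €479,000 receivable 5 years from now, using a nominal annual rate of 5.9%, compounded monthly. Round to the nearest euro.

i = 0.059/12 = 0.00491667 per month; n = 5·12 = 60.
PV = FV·(1+i)^(−n) = 479,000 × 0.745070 = 356,888.5105

€356,889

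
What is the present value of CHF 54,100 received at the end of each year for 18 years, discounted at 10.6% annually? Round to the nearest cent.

CHF 427,143.68

PV = 54100 × [1 − (1+0.106)^(−18)] / 0.106 = 54100 × 7.895447 = 427,143.6751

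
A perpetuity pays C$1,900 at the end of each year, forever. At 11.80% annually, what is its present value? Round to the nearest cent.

C$16,101.69

PV = PMT / i = 1900 / 0.118 = 16,101.6949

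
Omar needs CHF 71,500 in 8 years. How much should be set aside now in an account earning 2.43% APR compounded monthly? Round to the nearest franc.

Periodic rate i = 0.0243/12 = 0.002025; n = 8 × 12 = 96 periods.
Discount factor = (1+0.002025)^(−96) = 0.823490; PV = 71,500 × 0.823490 = 58,879.5608

CHF 58,880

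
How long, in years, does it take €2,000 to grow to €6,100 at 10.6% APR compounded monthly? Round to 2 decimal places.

10.57 years

Periodic rate i = 0.106/12 = 0.00883333.
(1+i)^n = 6100/2000 = 3.05000, so n = ln 3.05000 / ln 1.00883 = 126.7992 months
= 126.7992/12 years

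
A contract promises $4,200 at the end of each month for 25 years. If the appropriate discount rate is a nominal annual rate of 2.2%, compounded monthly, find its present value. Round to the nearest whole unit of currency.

$968,504

i = 0.022/12 = 0.00183333 per month; n = 25·12 = 300.
Annuity factor a(300|0.00183333) = 230.596141; PV = 4200 × 230.596141 = 968,503.7940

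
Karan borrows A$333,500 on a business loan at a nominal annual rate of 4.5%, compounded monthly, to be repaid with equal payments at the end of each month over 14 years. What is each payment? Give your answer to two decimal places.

A$2,679.26

With 12 periods per year: i = 0.00375, n = 168.
PMT = 333500 / ( [1 − (1+0.00375)^(−168)] / 0.00375 ) = 333500 / 124.474740 = 2,679.2585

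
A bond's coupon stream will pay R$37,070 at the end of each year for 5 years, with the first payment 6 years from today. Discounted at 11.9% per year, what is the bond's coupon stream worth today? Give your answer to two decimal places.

R$76,353.19

Value one period before first payment (t=5): 37070 × [1 − (1+0.119)^(−5)] / 0.119 = 37070 × 3.613724 = 133,960.7590
PV₀ = 133,960.7590 / (1+0.119)^5 = 133,960.7590 / 1.754488 = 76,353.1866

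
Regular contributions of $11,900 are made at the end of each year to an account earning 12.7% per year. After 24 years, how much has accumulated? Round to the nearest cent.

FV = 11900 × [(1+0.127)^24 − 1] / 0.127 = 11900 × 130.919847 = 1,557,946.1848

$1,557,946.18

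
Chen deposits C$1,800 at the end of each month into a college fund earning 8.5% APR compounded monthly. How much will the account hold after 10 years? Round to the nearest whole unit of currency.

C$338,649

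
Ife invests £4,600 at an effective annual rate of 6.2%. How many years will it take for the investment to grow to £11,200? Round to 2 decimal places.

14.79 years

n = ln(11200/4600) / ln(1+0.062) = ln(2.43478) / 0.060154 = 14.7930 years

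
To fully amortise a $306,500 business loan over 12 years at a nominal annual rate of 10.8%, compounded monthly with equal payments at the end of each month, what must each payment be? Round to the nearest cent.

With 12 periods per year: i = 0.009, n = 144.
PMT = 306500 / ( [1 − (1+0.009)^(−144)] / 0.009 ) = 306500 / 80.531669 = 3,805.9561

$3,805.96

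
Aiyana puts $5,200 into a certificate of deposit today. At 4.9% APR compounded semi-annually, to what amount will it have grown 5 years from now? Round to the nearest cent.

$6,624.04

Periodic rate i = 0.049/2 = 0.0245; n = 5 × 2 = 10 periods.
FV = 5,200 × (1 + 0.0245)^10 = 6,624.0404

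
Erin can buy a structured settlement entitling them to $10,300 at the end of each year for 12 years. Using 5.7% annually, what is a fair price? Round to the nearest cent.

PV = PMT · [1 − (1+i)^(−n)] / i = 10300 · 8.523470 = 87,791.7413

$87,791.74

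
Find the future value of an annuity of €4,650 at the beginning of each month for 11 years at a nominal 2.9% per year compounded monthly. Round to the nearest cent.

With 12 periods per year: i = 0.00241667, n = 132.
FV = 4650 × [(1+0.00241667)^132 − 1] / 0.00241667 × (1+i) = 4650 × 155.639492 = 723,723.6357
(annuity-due: payments at period start, so ×(1+i).)

€723,723.64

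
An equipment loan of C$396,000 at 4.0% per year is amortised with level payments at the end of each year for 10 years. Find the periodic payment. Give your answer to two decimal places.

Annuity-PV factor = 8.110896; PMT = 396000 / 8.110896 = 48,823.2140

C$48,823.21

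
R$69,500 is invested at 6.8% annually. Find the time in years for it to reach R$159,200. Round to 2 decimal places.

12.60 years

(1+i)^n = 159200/69500 = 2.29065, so n = ln 2.29065 / ln 1.068 = 12.5986 years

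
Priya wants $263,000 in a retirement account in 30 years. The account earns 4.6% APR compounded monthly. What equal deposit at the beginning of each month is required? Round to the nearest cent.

$338.79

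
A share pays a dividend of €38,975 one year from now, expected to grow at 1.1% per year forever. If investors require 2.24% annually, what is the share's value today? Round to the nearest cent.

€3,418,859.65

PV = PMT / (i − g) = 38975 / (0.0224 − 0.011) = 38975 / 0.011400 = 3,418,859.6491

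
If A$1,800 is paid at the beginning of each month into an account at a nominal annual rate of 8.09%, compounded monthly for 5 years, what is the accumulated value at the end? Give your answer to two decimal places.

i = 0.0809/12 = 0.00674167 per month; n = 5·12 = 60.
FV = PMT · [(1+i)^n − 1] / i × (1+i) = 1800 · 74.146005 = 133,462.8082
(Beginning-of-period payments → annuity-due factor ×(1+i).)

A$133,462.81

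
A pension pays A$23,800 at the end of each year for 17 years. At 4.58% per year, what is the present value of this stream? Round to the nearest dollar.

A$276,942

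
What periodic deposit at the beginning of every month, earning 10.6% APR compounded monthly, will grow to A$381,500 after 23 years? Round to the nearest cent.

A$323.43

Periodic rate i = 0.106/12 = 0.00883333; n = 23 × 12 = 276 periods.
FV-annuity factor × (1+i) = 1179.558347; PMT = 381500 / 1179.558347 = 323.4261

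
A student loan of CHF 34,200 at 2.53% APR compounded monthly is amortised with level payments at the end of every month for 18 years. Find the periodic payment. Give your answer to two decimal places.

With 12 periods per year: i = 0.00210833, n = 216.
Annuity-PV factor = 173.360471; PMT = 34200 / 173.360471 = 197.2768

CHF 197.28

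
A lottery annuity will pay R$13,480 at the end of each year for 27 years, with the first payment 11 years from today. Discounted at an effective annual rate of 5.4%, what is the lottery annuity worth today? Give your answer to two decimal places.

PV at t=10 (ordinary 27-year annuity): 13480 × a(27|0.054) = 13480 × 14.042316 = 189,290.4170
Discount back 10 years: 189,290.4170 × (1+0.054)^(−10) = 189,290.4170 × 0.591009 = 111,872.2877

R$111,872.29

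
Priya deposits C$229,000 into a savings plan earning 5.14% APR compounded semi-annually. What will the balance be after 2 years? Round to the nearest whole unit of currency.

C$253,464

With 2 periods per year: i = 0.0257, n = 4.
FV = PV·(1+i)^n = 229,000 × 1.106831 = 253,464.3619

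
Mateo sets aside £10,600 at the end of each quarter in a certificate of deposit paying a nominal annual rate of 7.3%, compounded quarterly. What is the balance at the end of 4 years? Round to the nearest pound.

Periodic rate i = 0.073/4 = 0.01825; n = 4 × 4 = 16 periods.
Accumulation factor s(16|0.01825) = 18.388079; FV = 10600 × 18.388079 = 194,913.6359

£194,914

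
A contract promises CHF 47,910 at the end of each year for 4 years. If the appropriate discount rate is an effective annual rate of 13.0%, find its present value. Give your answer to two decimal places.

CHF 142,506.92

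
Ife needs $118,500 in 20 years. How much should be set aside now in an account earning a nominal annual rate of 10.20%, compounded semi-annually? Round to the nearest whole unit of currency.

With 2 periods per year: i = 0.051, n = 40.
PV = FV·(1+i)^(−n) = 118,500 × 0.136739 = 16,203.5327

$16,204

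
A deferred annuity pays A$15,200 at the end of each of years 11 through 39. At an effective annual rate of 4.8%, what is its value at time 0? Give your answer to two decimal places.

A$147,272.00

Value one period before first payment (t=10): 15200 × [1 − (1+0.048)^(−29)] / 0.048 = 15200 × 15.484223 = 235,360.1877
Discount back 10 years: 235,360.1877 × (1+0.048)^(−10) = 235,360.1877 × 0.625730 = 147,271.9968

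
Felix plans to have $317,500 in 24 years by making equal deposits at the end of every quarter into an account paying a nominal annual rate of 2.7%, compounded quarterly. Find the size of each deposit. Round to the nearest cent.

$2,361.42

With 4 periods per year: i = 0.00675, n = 96.
PMT = 317500 / ( [(1+0.00675)^96 − 1] / 0.00675 ) = 317500 / 134.452727 = 2,361.4248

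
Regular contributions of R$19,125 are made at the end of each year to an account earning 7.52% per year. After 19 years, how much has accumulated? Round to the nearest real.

R$754,186

FV = 19125 × [(1+0.0752)^19 − 1] / 0.0752 = 19125 × 39.434586 = 754,186.4565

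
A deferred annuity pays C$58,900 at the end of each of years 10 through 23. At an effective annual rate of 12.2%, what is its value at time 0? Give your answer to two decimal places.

C$137,132.98

PV at t=9 (ordinary 14-year annuity): 58900 × a(14|0.122) = 58900 × 6.560884 = 386,436.0537
PV₀ = 386,436.0537 / (1+0.122)^9 = 386,436.0537 / 2.817966 = 137,132.9839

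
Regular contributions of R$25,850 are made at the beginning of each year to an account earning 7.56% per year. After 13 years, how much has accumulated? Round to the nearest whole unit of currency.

FV = 25850 × [(1+0.0756)^13 − 1] / 0.0756 × (1+i) = 25850 × 22.466002 = 580,746.1412
(annuity-due: payments at period start, so ×(1+i).)

R$580,746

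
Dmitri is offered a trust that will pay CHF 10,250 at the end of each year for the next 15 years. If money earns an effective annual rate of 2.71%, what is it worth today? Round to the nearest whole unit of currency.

CHF 124,971

Annuity factor a(15|0.0271) = 12.192245; PV = 10250 × 12.192245 = 124,970.5121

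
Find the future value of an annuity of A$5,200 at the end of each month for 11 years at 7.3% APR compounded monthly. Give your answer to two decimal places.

Periodic rate i = 0.073/12 = 0.00608333; n = 11 × 12 = 132 periods.
Accumulation factor s(132|0.00608333) = 201.666421; FV = 5200 × 201.666421 = 1,048,665.3914

A$1,048,665.39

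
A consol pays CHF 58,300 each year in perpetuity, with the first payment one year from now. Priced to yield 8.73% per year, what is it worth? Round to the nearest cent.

PV = PMT / i = 58300 / 0.0873 = 667,812.1420

CHF 667,812.14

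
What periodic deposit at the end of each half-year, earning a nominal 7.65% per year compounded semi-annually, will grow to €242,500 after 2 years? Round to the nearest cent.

€57,255.40

i = 0.0765/2 = 0.03825 per half-year; n = 2·2 = 4.
PMT = 242500 / ( [(1+0.03825)^4 − 1] / 0.03825 ) = 242500 / 4.235408 = 57,255.4020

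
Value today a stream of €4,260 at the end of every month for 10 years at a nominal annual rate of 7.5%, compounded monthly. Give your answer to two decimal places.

i = 0.075/12 = 0.00625 per month; n = 10·12 = 120.
PV = 4260 × [1 − (1+0.00625)^(−120)] / 0.00625 = 4260 × 84.244743 = 358,882.6039

€358,882.60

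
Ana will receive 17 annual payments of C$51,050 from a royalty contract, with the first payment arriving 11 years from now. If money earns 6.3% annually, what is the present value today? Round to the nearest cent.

PV at t=10 (ordinary 17-year annuity): 51050 × a(17|0.063) = 51050 × 10.254858 = 523,510.4912
Discount back 10 years: 523,510.4912 × (1+0.063)^(−10) = 523,510.4912 × 0.542834 = 284,179.4989

C$284,179.50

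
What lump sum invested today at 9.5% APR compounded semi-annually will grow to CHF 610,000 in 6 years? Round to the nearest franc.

CHF 349,528

Periodic rate i = 0.095/2 = 0.0475; n = 6 × 2 = 12 periods.
PV = FV·(1+i)^(−n) = 610,000 × 0.572996 = 349,527.5842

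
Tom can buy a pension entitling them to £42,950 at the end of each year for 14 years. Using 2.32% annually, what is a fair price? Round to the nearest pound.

£508,442

PV = PMT · [1 − (1+i)^(−n)] / i = 42950 · 11.838006 = 508,442.3639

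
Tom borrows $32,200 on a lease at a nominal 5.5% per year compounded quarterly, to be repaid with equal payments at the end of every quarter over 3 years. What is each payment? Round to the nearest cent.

With 4 periods per year: i = 0.01375, n = 12.
PMT = 32200 / ( [1 − (1+0.01375)^(−12)] / 0.01375 ) = 32200 / 10.992921 = 2,929.1579

$2,929.16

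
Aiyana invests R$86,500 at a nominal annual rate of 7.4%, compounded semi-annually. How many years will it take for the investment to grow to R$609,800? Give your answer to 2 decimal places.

26.88 years

Periodic rate i = 0.074/2 = 0.037.
(1+i)^n = 609800/86500 = 7.04971, so n = ln 7.04971 / ln 1.037 = 53.7540 half-years
= 53.7540/2 years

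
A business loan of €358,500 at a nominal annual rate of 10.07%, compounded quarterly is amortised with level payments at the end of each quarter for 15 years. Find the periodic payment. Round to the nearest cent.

With 4 periods per year: i = 0.025175, n = 60.
Annuity-PV factor = 30.785803; PMT = 358500 / 30.785803 = 11,644.9779

€11,644.98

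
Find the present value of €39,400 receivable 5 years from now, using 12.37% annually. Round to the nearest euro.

PV = FV·(1+i)^(−n) = 39,400 × 0.558146 = 21,990.9665

€21,991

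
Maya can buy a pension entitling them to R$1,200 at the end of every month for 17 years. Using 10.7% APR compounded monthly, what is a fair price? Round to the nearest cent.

R$112,575.61

Periodic rate i = 0.107/12 = 0.00891667; n = 17 × 12 = 204 periods.
PV = 1200 × [1 − (1+0.00891667)^(−204)] / 0.00891667 = 1200 × 93.813009 = 112,575.6105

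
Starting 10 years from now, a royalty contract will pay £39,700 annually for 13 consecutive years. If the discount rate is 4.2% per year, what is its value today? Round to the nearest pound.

£270,386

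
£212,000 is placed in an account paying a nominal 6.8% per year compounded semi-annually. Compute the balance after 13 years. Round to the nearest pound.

With 2 periods per year: i = 0.034, n = 26.
FV = PV·(1+i)^n = 212,000 × 2.385251 = 505,673.1201

£505,673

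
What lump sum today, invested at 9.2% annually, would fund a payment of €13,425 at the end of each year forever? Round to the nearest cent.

PV = PMT / i = 13425 / 0.092 = 145,923.9130

€145,923.91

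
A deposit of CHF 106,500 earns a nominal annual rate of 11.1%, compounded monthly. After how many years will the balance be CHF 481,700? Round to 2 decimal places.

13.66 years

Periodic rate i = 0.111/12 = 0.00925.
(1+i)^n = 481700/106500 = 4.52300, so n = ln 4.52300 / ln 1.00925 = 163.9076 months
= 163.9076/12 years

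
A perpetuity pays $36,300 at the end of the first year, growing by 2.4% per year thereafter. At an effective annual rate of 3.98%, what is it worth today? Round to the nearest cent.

PV = D₁/(r − g) = 36300/(0.0398 − 0.024) = 2,297,468.3544

$2,297,468.35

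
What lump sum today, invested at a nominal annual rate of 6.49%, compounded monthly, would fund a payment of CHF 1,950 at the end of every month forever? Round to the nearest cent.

Periodic rate i = 0.0649/12 = 0.00540833.
PV = PMT / i = 1950 / 0.00540833 = 360,554.6995

CHF 360,554.70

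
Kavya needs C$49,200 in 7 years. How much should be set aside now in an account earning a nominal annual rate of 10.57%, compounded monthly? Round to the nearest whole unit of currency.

Periodic rate i = 0.1057/12 = 0.00880833; n = 7 × 12 = 84 periods.
PV = 49,200 / (1 + 0.00880833)^84 = 49,200 / 2.088948 = 23,552.5303

C$23,553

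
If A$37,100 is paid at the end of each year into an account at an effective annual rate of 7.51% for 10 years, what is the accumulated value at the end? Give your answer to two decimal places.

FV = 37100 × [(1+0.0751)^10 − 1] / 0.0751 = 37100 × 14.153790 = 525,105.5964

A$525,105.60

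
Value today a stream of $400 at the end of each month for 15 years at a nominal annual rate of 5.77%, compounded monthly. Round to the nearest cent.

$48,106.91

With 12 periods per year: i = 0.00480833, n = 180.
Annuity factor a(180|0.00480833) = 120.267270; PV = 400 × 120.267270 = 48,106.9080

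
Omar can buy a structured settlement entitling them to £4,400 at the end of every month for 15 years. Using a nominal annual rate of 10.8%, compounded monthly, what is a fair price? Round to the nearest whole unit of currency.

Periodic rate i = 0.108/12 = 0.009; n = 15 × 12 = 180 periods.
Annuity factor a(180|0.009) = 88.962445; PV = 4400 × 88.962445 = 391,434.7599

£391,435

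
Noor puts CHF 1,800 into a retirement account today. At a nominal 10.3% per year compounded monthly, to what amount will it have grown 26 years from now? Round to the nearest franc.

Periodic rate i = 0.103/12 = 0.00858333; n = 26 × 12 = 312 periods.
FV = PV·(1+i)^n = 1,800 × 14.390557 = 25,903.0035

CHF 25,903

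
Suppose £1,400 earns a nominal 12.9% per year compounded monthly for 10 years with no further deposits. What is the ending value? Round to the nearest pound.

£5,051

i = 0.129/12 = 0.01075 per month; n = 10·12 = 120.
FV = 1,400 × (1 + 0.01075)^120 = 5,051.0078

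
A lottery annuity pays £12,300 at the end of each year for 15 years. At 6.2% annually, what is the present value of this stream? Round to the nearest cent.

PV = PMT · [1 − (1+i)^(−n)] / i = 12300 · 9.586580 = 117,914.9345

£117,914.93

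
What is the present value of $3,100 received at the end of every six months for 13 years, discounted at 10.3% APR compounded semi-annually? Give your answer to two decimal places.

Periodic rate i = 0.103/2 = 0.0515; n = 13 × 2 = 26 periods.
PV = 3100 × [1 − (1+0.0515)^(−26)] / 0.0515 = 3100 × 14.155467 = 43,881.9475

$43,881.95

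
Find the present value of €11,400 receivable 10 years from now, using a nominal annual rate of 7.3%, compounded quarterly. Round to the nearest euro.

i = 0.073/4 = 0.01825 per quarter; n = 10·4 = 40.
PV = FV·(1+i)^(−n) = 11,400 × 0.485091 = 5,530.0378

€5,530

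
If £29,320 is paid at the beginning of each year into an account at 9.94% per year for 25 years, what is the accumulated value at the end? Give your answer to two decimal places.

Accumulation factor s(25|0.0994) × (1+i) = 107.151937; FV = 29320 × 107.151937 = 3,141,694.7908
(Beginning-of-period payments → annuity-due factor ×(1+i).)

£3,141,694.79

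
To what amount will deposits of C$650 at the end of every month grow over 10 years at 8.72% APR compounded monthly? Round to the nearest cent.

i = 0.0872/12 = 0.00726667 per month; n = 10·12 = 120.
Accumulation factor s(120|0.00726667) = 190.480779; FV = 650 × 190.480779 = 123,812.5064

C$123,812.51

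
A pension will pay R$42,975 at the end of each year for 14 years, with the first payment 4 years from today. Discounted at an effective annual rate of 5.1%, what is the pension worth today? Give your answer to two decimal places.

Value one period before first payment (t=3): 42975 × [1 − (1+0.051)^(−14)] / 0.051 = 42975 × 9.835655 = 422,687.2930
Discount back 3 years: 422,687.2930 × (1+0.051)^(−3) = 422,687.2930 × 0.861374 = 364,091.9224

R$364,091.92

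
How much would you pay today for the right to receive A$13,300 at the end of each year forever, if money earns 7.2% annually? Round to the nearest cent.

A$184,722.22

PV = C/r = 13300/0.072 = 184,722.2222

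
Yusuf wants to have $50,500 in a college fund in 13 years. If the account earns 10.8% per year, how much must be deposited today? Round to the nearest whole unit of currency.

$13,313

PV = 50,500 / (1 + 0.108)^13 = 50,500 / 3.793297 = 13,312.9559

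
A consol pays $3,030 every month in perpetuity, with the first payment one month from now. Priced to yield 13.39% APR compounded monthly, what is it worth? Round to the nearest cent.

Periodic rate i = 0.1339/12 = 0.0111583.
PV = PMT / i = 3030 / 0.0111583 = 271,545.9298

$271,545.93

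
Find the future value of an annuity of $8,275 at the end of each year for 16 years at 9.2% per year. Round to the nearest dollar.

Accumulation factor s(16|0.092) = 33.570469; FV = 8275 × 33.570469 = 277,795.6326

$277,796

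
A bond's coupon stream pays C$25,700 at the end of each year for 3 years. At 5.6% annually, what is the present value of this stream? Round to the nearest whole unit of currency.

C$69,208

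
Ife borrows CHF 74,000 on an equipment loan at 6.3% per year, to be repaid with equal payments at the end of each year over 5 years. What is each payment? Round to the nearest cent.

CHF 17,710.95

Annuity-PV factor = 4.178207; PMT = 74000 / 4.178207 = 17,710.9463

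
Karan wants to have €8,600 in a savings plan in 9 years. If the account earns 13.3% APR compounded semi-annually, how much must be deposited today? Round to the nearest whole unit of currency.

i = 0.133/2 = 0.0665 per half-year; n = 9·2 = 18.
Discount factor = (1+0.0665)^(−18) = 0.313837; PV = 8,600 × 0.313837 = 2,699.0006

€2,699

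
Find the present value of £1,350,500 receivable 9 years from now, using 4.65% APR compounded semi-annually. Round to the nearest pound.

£892,942

With 2 periods per year: i = 0.02325, n = 18.
PV = 1,350,500 / (1 + 0.02325)^18 = 1,350,500 / 1.512417 = 892,941.5437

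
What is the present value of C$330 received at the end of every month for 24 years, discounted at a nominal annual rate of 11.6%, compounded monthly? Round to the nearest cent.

C$32,000.13

With 12 periods per year: i = 0.00966667, n = 288.
Annuity factor a(288|0.00966667) = 96.970083; PV = 330 × 96.970083 = 32,000.1273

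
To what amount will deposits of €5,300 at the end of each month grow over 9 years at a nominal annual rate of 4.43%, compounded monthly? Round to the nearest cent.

Periodic rate i = 0.0443/12 = 0.00369167; n = 9 × 12 = 108 periods.
FV = PMT · [(1+i)^n − 1] / i = 5300 · 132.404484 = 701,743.7653

€701,743.77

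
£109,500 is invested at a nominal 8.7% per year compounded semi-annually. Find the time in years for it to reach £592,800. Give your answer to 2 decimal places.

Periodic rate i = 0.087/2 = 0.0435.
n = ln(592800/109500) / ln(1+0.0435) = ln(5.41370) / 0.042580 = 39.6645 half-years
= 39.6645/2 years

19.83 years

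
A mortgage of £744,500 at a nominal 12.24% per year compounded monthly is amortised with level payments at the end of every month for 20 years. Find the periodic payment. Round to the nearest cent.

£8,322.49

i = 0.1224/12 = 0.0102 per month; n = 20·12 = 240.
Annuity-PV factor = 89.456348; PMT = 744500 / 89.456348 = 8,322.4949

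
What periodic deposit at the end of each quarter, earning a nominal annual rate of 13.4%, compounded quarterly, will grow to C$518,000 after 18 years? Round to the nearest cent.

C$1,784.56

With 4 periods per year: i = 0.0335, n = 72.
FV-annuity factor = 290.267053; PMT = 518000 / 290.267053 = 1,784.5635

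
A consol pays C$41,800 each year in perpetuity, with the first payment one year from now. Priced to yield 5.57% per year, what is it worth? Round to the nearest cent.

PV = PMT / i = 41800 / 0.0557 = 750,448.8330

C$750,448.83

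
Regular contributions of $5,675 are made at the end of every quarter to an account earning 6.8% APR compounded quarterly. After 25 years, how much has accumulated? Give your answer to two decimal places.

$1,467,585.09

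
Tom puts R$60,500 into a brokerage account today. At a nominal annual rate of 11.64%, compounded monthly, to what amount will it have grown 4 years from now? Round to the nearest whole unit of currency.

With 12 periods per year: i = 0.0097, n = 48.
FV = PV·(1+i)^n = 60,500 × 1.589400 = 96,158.6760

R$96,159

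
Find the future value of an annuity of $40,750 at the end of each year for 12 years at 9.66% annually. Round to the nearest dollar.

$853,801

Accumulation factor s(12|0.0966) = 20.952173; FV = 40750 × 20.952173 = 853,801.0402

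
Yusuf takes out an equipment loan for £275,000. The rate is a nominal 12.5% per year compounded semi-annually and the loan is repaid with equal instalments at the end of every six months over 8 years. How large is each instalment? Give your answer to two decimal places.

£27,680.94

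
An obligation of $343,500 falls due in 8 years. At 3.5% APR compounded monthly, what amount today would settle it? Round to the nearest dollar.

Periodic rate i = 0.035/12 = 0.00291667; n = 8 × 12 = 96 periods.
Discount factor = (1+0.00291667)^(−96) = 0.756092; PV = 343,500 × 0.756092 = 259,717.5392

$259,718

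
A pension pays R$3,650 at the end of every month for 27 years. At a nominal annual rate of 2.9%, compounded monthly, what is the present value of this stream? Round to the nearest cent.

i = 0.029/12 = 0.00241667 per month; n = 27·12 = 324.
PV = 3650 × [1 − (1+0.00241667)^(−324)] / 0.00241667 = 3650 × 224.497335 = 819,415.2742

R$819,415.27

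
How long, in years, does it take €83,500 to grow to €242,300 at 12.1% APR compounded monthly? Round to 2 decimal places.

Periodic rate i = 0.121/12 = 0.0100833.
(1+i)^n = 242300/83500 = 2.90180, so n = ln 2.90180 / ln 1.01008 = 106.1843 months
= 106.1843/12 years

8.85 years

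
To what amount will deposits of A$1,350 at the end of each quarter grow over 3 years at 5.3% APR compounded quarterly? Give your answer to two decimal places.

Periodic rate i = 0.053/4 = 0.01325; n = 3 × 4 = 12 periods.
FV = 1350 × [(1+0.01325)^12 − 1] / 0.01325 = 1350 × 12.914300 = 17,434.3050

A$17,434.31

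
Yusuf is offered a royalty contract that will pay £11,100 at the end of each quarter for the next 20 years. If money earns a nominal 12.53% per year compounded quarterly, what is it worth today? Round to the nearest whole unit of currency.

£324,303

With 4 periods per year: i = 0.031325, n = 80.
Annuity factor a(80|0.031325) = 29.216527; PV = 11100 × 29.216527 = 324,303.4504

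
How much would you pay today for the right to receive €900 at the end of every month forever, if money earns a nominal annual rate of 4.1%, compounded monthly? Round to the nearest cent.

€263,414.63

Periodic rate i = 0.041/12 = 0.00341667.
PV = C/r = 900/0.00341667 = 263,414.6341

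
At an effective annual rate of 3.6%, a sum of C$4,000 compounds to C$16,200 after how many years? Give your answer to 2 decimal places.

(1+i)^n = 16200/4000 = 4.05000, so n = ln 4.05000 / ln 1.036 = 39.5485 years

39.55 years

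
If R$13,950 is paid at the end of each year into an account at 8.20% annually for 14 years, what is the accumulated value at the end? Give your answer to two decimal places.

R$342,670.95

FV = PMT · [(1+i)^n − 1] / i = 13950 · 24.564226 = 342,670.9518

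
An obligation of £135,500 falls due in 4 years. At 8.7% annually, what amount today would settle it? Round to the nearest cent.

£97,055.72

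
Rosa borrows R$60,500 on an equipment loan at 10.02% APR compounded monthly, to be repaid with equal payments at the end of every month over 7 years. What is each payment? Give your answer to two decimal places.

With 12 periods per year: i = 0.00835, n = 84.
PMT = 60500 / ( [1 − (1+0.00835)^(−84)] / 0.00835 ) = 60500 / 60.199188 = 1,004.9969

R$1,005.00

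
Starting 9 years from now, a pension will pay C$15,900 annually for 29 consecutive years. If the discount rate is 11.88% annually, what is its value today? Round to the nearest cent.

C$52,418.13

PV at t=8 (ordinary 29-year annuity): 15900 × a(29|0.1188) = 15900 × 8.092898 = 128,677.0802
PV₀ = 128,677.0802 / (1+0.1188)^8 = 128,677.0802 / 2.454820 = 52,418.1315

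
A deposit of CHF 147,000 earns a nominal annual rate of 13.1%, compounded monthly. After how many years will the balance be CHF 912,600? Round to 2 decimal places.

14.01 years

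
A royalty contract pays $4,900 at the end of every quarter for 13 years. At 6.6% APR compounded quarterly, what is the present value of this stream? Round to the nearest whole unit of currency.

$170,167

i = 0.066/4 = 0.0165 per quarter; n = 13·4 = 52.
PV = 4900 × [1 − (1+0.0165)^(−52)] / 0.0165 = 4900 × 34.727975 = 170,167.0787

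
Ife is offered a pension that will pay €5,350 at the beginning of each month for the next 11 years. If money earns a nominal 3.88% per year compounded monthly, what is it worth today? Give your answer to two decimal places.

€575,943.98

Periodic rate i = 0.0388/12 = 0.00323333; n = 11 × 12 = 132 periods.
Annuity factor a(132|0.00323333) × (1+i) = 107.653081; PV = 5350 × 107.653081 = 575,943.9845
(annuity-due: payments at period start, so ×(1+i).)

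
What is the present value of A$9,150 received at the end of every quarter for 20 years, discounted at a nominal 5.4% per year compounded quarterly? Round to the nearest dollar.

With 4 periods per year: i = 0.0135, n = 80.
PV = 9150 × [1 − (1+0.0135)^(−80)] / 0.0135 = 9150 × 48.736444 = 445,938.4637

A$445,938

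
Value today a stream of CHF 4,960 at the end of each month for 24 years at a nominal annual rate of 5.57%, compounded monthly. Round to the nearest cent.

CHF 787,011.87

Periodic rate i = 0.0557/12 = 0.00464167; n = 24 × 12 = 288 periods.
PV = PMT · [1 − (1+i)^(−n)] / i = 4960 · 158.671747 = 787,011.8676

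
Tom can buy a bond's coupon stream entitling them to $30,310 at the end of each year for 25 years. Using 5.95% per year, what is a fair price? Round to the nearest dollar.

$389,311

Annuity factor a(25|0.0595) = 12.844316; PV = 30310 × 12.844316 = 389,311.2290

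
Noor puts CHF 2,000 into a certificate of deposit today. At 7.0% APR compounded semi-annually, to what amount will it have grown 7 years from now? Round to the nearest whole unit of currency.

CHF 3,237

Periodic rate i = 0.07/2 = 0.035; n = 7 × 2 = 14 periods.
FV = PV·(1+i)^n = 2,000 × 1.618695 = 3,237.3890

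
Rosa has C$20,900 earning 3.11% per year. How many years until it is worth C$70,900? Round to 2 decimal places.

n = ln(70900/20900) / ln(1+0.0311) = ln(3.39234) / 0.030626 = 39.8849 years

39.88 years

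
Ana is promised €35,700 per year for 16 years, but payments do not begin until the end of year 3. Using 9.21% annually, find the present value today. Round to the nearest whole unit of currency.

€245,625

PV at t=2 (ordinary 16-year annuity): 35700 × a(16|0.0921) = 35700 × 8.205957 = 292,952.6523
Discount back 2 years: 292,952.6523 × (1+0.0921)^(−2) = 292,952.6523 × 0.838446 = 245,625.0296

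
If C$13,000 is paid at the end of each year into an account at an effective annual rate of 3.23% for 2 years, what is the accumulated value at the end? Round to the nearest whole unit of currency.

C$26,420

FV = PMT · [(1+i)^n − 1] / i = 13000 · 2.032300 = 26,419.9000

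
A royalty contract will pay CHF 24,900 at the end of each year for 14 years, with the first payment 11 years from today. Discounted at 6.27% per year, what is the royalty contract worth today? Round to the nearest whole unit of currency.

PV at t=10 (ordinary 14-year annuity): 24900 × a(14|0.0627) = 24900 × 9.141537 = 227,624.2784
PV₀ = 227,624.2784 / (1+0.0627)^10 = 227,624.2784 / 1.836990 = 123,911.5462

CHF 123,912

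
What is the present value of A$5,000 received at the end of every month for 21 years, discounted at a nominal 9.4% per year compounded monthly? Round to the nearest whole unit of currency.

Periodic rate i = 0.094/12 = 0.00783333; n = 21 × 12 = 252 periods.
Annuity factor a(252|0.00783333) = 109.790733; PV = 5000 × 109.790733 = 548,953.6640

A$548,954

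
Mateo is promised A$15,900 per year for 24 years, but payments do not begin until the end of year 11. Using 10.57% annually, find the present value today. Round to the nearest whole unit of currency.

Value one period before first payment (t=10): 15900 × [1 − (1+0.1057)^(−24)] / 0.1057 = 15900 × 8.612281 = 136,935.2748
Discount back 10 years: 136,935.2748 × (1+0.1057)^(−10) = 136,935.2748 × 0.366123 = 50,135.1411

A$50,135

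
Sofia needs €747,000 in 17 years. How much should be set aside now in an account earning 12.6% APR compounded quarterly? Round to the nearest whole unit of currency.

€90,659

i = 0.126/4 = 0.0315 per quarter; n = 17·4 = 68.
PV = 747,000 / (1 + 0.0315)^68 = 747,000 / 8.239632 = 90,659.3925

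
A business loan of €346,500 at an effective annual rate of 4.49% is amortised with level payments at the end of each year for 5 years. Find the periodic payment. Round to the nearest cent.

Annuity-PV factor = 4.391200; PMT = 346500 / 4.391200 = 78,907.8095

€78,907.81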